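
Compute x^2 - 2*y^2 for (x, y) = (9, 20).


x^2 - d*y^2
= 9^2 - 2*20^2
= 81 - 800
= -719

-719


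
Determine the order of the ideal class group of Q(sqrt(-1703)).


K = Q(sqrt(-1703)). d mod 4 = 1, so D = disc(K) = d = -1703
h(K) equals the number of primitive reduced positive-definite forms (a, b, c) = a*x^2 + b*x*y + c*y^2 with b^2 - 4ac = D,
where reduced means |b| <= a <= c, with b >= 0 whenever |b| = a or a = c, and primitive means gcd(a, b, c) = 1.
Reduced forces 3a^2 <= |D| = 1703, so 1 <= a <= 23; b must have the parity of D, and c = (b^2 - D)/(4a) must be an integer >= a.
Enumerate a = 1..23, b in [-a, a]:
  a=1: (1, 1, 426)  [1]
  a=2: (2, -1, 213), (2, 1, 213)  [2]
  a=3: (3, -1, 142), (3, 1, 142)  [2]
  a=4: (4, -3, 107), (4, 3, 107)  [2]
  a=5: none
  a=6: (6, -5, 72), (6, -1, 71), (6, 1, 71), (6, 5, 72)  [4]
  a=7: none
  a=8: (8, -5, 54), (8, 5, 54)  [2]
  a=9: (9, -5, 48), (9, 5, 48)  [2]
  a=10..11: none
  a=12: (12, -11, 38), (12, -5, 36), (12, 5, 36), (12, 11, 38)  [4]
  a=13: (13, 13, 36)  [1]
  a=14..15: none
  a=16: (16, -5, 27), (16, 5, 27)  [2]
  a=17: none
  a=18: (18, -13, 26), (18, -5, 24), (18, 5, 24), (18, 13, 26)  [4]
  a=19: (19, -11, 24), (19, 11, 24)  [2]
  a=20..23: none
Total reduced forms: 1 + 2 + 2 + 2 + 4 + 2 + 2 + 4 + 1 + 2 + 4 + 2 = 28
h = 28

28


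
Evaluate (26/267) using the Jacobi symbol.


Compute (26/267) via quadratic reciprocity:
  pull out 2: (2/267) = -1  (since 267 mod 8 = 3)
  reciprocity: (13/267) -> +(267/13)
  reduce: (7/13)
  reciprocity: (7/13) -> +(13/7)
  reduce: (6/7)
  pull out 2: (2/7) = +1  (since 7 mod 8 = 7)
  reciprocity: (3/7) -> -(7/3)
  reduce: (1/3)
  (1/3) = 1
Product of signs = 1

1


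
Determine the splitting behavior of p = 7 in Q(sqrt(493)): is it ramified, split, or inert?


K = Q(sqrt(493)). Since d mod 4 = 1, disc(K) = 493.
Check p | disc: 493 mod 7 = 3.
p does not divide disc. Compute Legendre symbol (d/p):
3^((7-1)/2) mod 7 = -1
(d/p) = -1, so p is inert: (p) stays prime with e=1, f=2, g=1.
Therefore p is inert.

inert


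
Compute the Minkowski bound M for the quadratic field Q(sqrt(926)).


d = 926, d mod 4 = 2, so disc(K) = 4d = 3704; |disc(K)| = 3704
Real quadratic field, so n = 2, s = r2 = 0, r1 = 2
M = (n!/n^n) * (4/pi)^s * sqrt(|disc(K)|) = (2!/2^2) * (4/pi)^0 * sqrt(3704)
= 0.5 * 1.000000 * 60.860496
= 30.4302

30.4302


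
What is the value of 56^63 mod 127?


p = 127 is prime and the exponent is (p-1)/2 = 63, so by Euler's criterion 56^63 = (56/127) = +1 or -1 mod 127.
Compute by square-and-multiply:
  63 = 32 + 16 + 8 + 4 + 2 + 1 (binary 111111)
  Repeated squaring mod 127: 56^1 = 56, 56^2 = 88, 56^4 = 124, 56^8 = 9, 56^16 = 81, 56^32 = 84
  56^63 = 56^32 * 56^16 * 56^8 * 56^4 * 56^2 * 56^1 = 84 * 81 * 9 * 124 * 88 * 56 mod 127
    84 * 81 = 6804 = 73 mod 127
    73 * 9 = 657 = 22 mod 127
    22 * 124 = 2728 = 61 mod 127
    61 * 88 = 5368 = 34 mod 127
    34 * 56 = 1904 = 126 mod 127
  56^63 = 126 mod 127
Result 126 = p - 1 = -1 mod 127: 56 is a quadratic non-residue mod 127. As a residue in [0, p-1] the value is 126.
56^63 mod 127 = 126

126


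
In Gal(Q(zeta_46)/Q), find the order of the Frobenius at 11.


The Frobenius at p in Gal(Q(zeta_n)/Q) = (Z/nZ)* is the class of p, so its order is ord_46(11), the smallest k >= 1 with 11^k = 1 mod 46.
n = 46 = 2 * 23, phi(46) = 22; the order divides phi(n).
Divisors of 22: 1, 2, 11, 22
Repeated squaring mod 46: 11^1 = 11, 11^2 = 29, 11^4 = 13, 11^8 = 31, 11^16 = 41
Test divisors in increasing order:
  k=1: 11^1 = 11 mod 46
  k=2: 11^2 = 29 mod 46
  k=11: 11^11 = 31 * 29 * 11 = 45 mod 46
  k=22: 11^22 = 41 * 13 * 29 = 1 mod 46  <- first divisor giving 1
Order = 22

22


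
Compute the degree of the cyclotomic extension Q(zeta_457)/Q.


The degree equals Euler's totient phi(457).
457 = 457
phi(457) = 456

456


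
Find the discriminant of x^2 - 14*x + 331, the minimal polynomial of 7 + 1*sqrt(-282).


The element 7 + 1*sqrt(-282) has minimal polynomial:
x^2 - 14*x + 331
Discriminant = (-14)^2 - 4*(331)
= 196 - 1324
= -1128

-1128


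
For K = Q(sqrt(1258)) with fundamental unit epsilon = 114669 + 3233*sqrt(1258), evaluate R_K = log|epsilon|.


epsilon = 114669 + 3233*sqrt(1258)
= 229338.0000
R = ln(229338.0000)
= 12.3430

12.3430


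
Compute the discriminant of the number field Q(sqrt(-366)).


For K = Q(sqrt(d)) with d squarefree: disc(K) = d if d = 1 mod 4, and disc(K) = 4d if d = 2 or 3 mod 4.
Here d = -366, and d mod 4 = 2.
d = 2 mod 4, not 1 (O_K = Z[sqrt(d)]), so disc(K) = 4d = 4 * (-366) = -1464

-1464


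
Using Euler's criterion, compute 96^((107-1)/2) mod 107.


p = 107 is prime and the exponent is (p-1)/2 = 53, so by Euler's criterion 96^53 = (96/107) = +1 or -1 mod 107.
Compute by square-and-multiply:
  53 = 32 + 16 + 4 + 1 (binary 110101)
  Repeated squaring mod 107: 96^1 = 96, 96^2 = 14, 96^4 = 89, 96^8 = 3, 96^16 = 9, 96^32 = 81
  96^53 = 96^32 * 96^16 * 96^4 * 96^1 = 81 * 9 * 89 * 96 mod 107
    81 * 9 = 729 = 87 mod 107
    87 * 89 = 7743 = 39 mod 107
    39 * 96 = 3744 = 106 mod 107
  96^53 = 106 mod 107
Result 106 = p - 1 = -1 mod 107: 96 is a quadratic non-residue mod 107. As a residue in [0, p-1] the value is 106.
96^53 mod 107 = 106

106


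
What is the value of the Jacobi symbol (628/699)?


Compute (628/699) via quadratic reciprocity:
  pull out 2: (2/699) = -1  (since 699 mod 8 = 3)
  pull out 2: (2/699) = -1  (since 699 mod 8 = 3)
  reciprocity: (157/699) -> +(699/157)
  reduce: (71/157)
  reciprocity: (71/157) -> +(157/71)
  reduce: (15/71)
  reciprocity: (15/71) -> -(71/15)
  reduce: (11/15)
  reciprocity: (11/15) -> -(15/11)
  reduce: (4/11)
  pull out 2: (2/11) = -1  (since 11 mod 8 = 3)
  pull out 2: (2/11) = -1  (since 11 mod 8 = 3)
  (1/11) = 1
Product of signs = 1

1


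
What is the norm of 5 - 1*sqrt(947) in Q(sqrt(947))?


N(a + b*sqrt(d)) = a^2 - d*b^2
= (5)^2 - (947)*(-1)^2
= 25 - 947
= -922

-922


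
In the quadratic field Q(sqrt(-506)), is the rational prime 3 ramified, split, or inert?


K = Q(sqrt(-506)). Since d mod 4 = 2, disc(K) = -2024.
Check p | disc: -2024 mod 3 = 1.
p does not divide disc. Compute Legendre symbol (d/p):
1^((3-1)/2) mod 3 = 1
(d/p) = 1, so p splits: (p) = P*P' with e=1, f=1, g=2.
Therefore p is split.

split


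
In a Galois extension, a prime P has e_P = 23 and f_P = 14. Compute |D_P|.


|D_P| = e * f
= 23 * 14
= 322

322


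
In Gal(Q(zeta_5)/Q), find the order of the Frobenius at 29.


The Frobenius at p in Gal(Q(zeta_n)/Q) = (Z/nZ)* is the class of p, so its order is ord_5(29), the smallest k >= 1 with 29^k = 1 mod 5.
n = 5 = 5, phi(5) = 4; the order divides phi(n).
Divisors of 4: 1, 2, 4
Repeated squaring mod 5: 29^1 = 4, 29^2 = 1, 29^4 = 1
Test divisors in increasing order:
  k=1: 29^1 = 4 mod 5
  k=2: 29^2 = 1 mod 5  <- first divisor giving 1
Order = 2

2


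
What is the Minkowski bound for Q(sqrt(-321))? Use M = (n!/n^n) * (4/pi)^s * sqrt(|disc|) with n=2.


d = -321, d mod 4 = 3, so disc(K) = 4d = -1284; |disc(K)| = 1284
Imaginary quadratic field, so n = 2, s = r2 = 1, r1 = 0
M = (n!/n^n) * (4/pi)^s * sqrt(|disc(K)|) = (2!/2^2) * (4/pi)^1 * sqrt(1284)
= 0.5 * 1.273240 * 35.832946
= 22.8120

22.8120


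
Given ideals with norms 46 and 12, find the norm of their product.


N(IJ) = N(I) * N(J)
= 46 * 12
= 552

552


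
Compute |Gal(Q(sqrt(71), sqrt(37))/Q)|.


The 2 square roots of distinct primes are multiplicatively independent over Q,
so [K:Q] = 2^2 and Gal(K/Q) is isomorphic to (Z/2Z)^2.
|Gal| = 2^2 = 4

4


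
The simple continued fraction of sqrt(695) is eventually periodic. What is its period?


Run the CF algorithm for sqrt(695).
a_0 = floor(sqrt(695)) = 26; set m_0=0, q_0=1.
Recurrence: m' = q*a - m,  q' = (d - m'^2)/q,  a' = floor((a_0 + m')/q').
  step 1: m=26, q=19, a=2
  step 2: m=12, q=29, a=1
  step 3: m=17, q=14, a=3
  step 4: m=25, q=5, a=10
  step 5: m=25, q=14, a=3
  step 6: m=17, q=29, a=1
  step 7: m=12, q=19, a=2
  step 8: m=26, q=1, a=52
a_8 = 2*a_0 = 52, so the period closes here.
sqrt(695) = [26; 2, 1, 3, 10, 3, 1, 2, 52]
Period length = 8

8


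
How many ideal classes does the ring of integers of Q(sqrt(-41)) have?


K = Q(sqrt(-41)). d mod 4 = 3, so D = disc(K) = 4d = -164
h(K) equals the number of primitive reduced positive-definite forms (a, b, c) = a*x^2 + b*x*y + c*y^2 with b^2 - 4ac = D,
where reduced means |b| <= a <= c, with b >= 0 whenever |b| = a or a = c, and primitive means gcd(a, b, c) = 1.
Reduced forces 3a^2 <= |D| = 164, so 1 <= a <= 7; b must have the parity of D, and c = (b^2 - D)/(4a) must be an integer >= a.
Enumerate a = 1..7, b in [-a, a]:
  a=1: (1, 0, 41)  [1]
  a=2: (2, 2, 21)  [1]
  a=3: (3, -2, 14), (3, 2, 14)  [2]
  a=4: none
  a=5: (5, -4, 9), (5, 4, 9)  [2]
  a=6: (6, -2, 7), (6, 2, 7)  [2]
  a=7: none
Total reduced forms: 1 + 1 + 2 + 2 + 2 = 8
h = 8

8


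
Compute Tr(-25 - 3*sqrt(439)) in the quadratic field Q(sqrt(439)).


Tr(a + b*sqrt(d)) = (a + b*sqrt(d)) + (a - b*sqrt(d)) = 2a
= 2 * (-25)
= -50

-50


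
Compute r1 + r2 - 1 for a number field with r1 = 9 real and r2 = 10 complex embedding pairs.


By Dirichlet's unit theorem:
rank = r1 + r2 - 1
= 9 + 10 - 1
= 18

18


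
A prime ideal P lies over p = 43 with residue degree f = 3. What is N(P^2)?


N(P^a) = p^(a*f)
= 43^(2*3)
= 43^6
= 6321363049

6321363049


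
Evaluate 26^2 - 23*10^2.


x^2 - d*y^2
= 26^2 - 23*10^2
= 676 - 2300
= -1624

-1624


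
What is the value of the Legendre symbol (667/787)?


p = 787 is prime, so compute (667/787) with the reciprocity algorithm (Jacobi-symbol steps: pull out 2s via (2/n), flip via reciprocity, reduce):
  reciprocity: (667/787) -> -(787/667)
  reduce: (120/667)
  pull out 2: (2/667) = -1  (since 667 mod 8 = 3)
  pull out 2: (2/667) = -1  (since 667 mod 8 = 3)
  pull out 2: (2/667) = -1  (since 667 mod 8 = 3)
  reciprocity: (15/667) -> -(667/15)
  reduce: (7/15)
  reciprocity: (7/15) -> -(15/7)
  reduce: (1/7)
  (1/7) = 1
Product of signs = 1
(667/787) = 1

1


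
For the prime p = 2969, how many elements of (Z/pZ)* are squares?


For prime p, the number of non-zero quadratic residues is (p-1)/2.
= (2969-1)/2
= 1484

1484


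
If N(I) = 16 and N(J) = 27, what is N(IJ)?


N(IJ) = N(I) * N(J)
= 16 * 27
= 432

432


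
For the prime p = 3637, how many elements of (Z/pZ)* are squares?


For prime p, the number of non-zero quadratic residues is (p-1)/2.
= (3637-1)/2
= 1818

1818


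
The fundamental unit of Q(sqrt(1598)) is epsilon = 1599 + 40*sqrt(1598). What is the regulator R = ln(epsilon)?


epsilon = 1599 + 40*sqrt(1598)
= 3197.9997
R = ln(3197.9997)
= 8.0703

8.0703


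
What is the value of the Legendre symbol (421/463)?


p = 463 is prime, so compute (421/463) with the reciprocity algorithm (Jacobi-symbol steps: pull out 2s via (2/n), flip via reciprocity, reduce):
  reciprocity: (421/463) -> +(463/421)
  reduce: (42/421)
  pull out 2: (2/421) = -1  (since 421 mod 8 = 5)
  reciprocity: (21/421) -> +(421/21)
  reduce: (1/21)
  (1/21) = 1
Product of signs = -1
(421/463) = -1

-1


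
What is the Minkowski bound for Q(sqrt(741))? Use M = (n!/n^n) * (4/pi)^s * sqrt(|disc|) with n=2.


d = 741, d mod 4 = 1, so disc(K) = d = 741; |disc(K)| = 741
Real quadratic field, so n = 2, s = r2 = 0, r1 = 2
M = (n!/n^n) * (4/pi)^s * sqrt(|disc(K)|) = (2!/2^2) * (4/pi)^0 * sqrt(741)
= 0.5 * 1.000000 * 27.221315
= 13.6107

13.6107


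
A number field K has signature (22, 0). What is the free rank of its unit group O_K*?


By Dirichlet's unit theorem:
rank = r1 + r2 - 1
= 22 + 0 - 1
= 21

21


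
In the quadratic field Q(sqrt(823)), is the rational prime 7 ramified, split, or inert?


K = Q(sqrt(823)). Since d mod 4 = 3, disc(K) = 3292.
Check p | disc: 3292 mod 7 = 2.
p does not divide disc. Compute Legendre symbol (d/p):
4^((7-1)/2) mod 7 = 1
(d/p) = 1, so p splits: (p) = P*P' with e=1, f=1, g=2.
Therefore p is split.

split


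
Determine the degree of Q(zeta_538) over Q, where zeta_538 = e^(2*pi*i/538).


The degree equals Euler's totient phi(538).
538 = 2 * 269
phi(538) = 268

268


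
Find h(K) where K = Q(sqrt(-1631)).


K = Q(sqrt(-1631)). d mod 4 = 1, so D = disc(K) = d = -1631
h(K) equals the number of primitive reduced positive-definite forms (a, b, c) = a*x^2 + b*x*y + c*y^2 with b^2 - 4ac = D,
where reduced means |b| <= a <= c, with b >= 0 whenever |b| = a or a = c, and primitive means gcd(a, b, c) = 1.
Reduced forces 3a^2 <= |D| = 1631, so 1 <= a <= 23; b must have the parity of D, and c = (b^2 - D)/(4a) must be an integer >= a.
Enumerate a = 1..23, b in [-a, a]:
  a=1: (1, 1, 408)  [1]
  a=2: (2, -1, 204), (2, 1, 204)  [2]
  a=3: (3, -1, 136), (3, 1, 136)  [2]
  a=4: (4, -1, 102), (4, 1, 102)  [2]
  a=5: (5, -3, 82), (5, 3, 82)  [2]
  a=6: (6, -5, 69), (6, -1, 68), (6, 1, 68), (6, 5, 69)  [4]
  a=7: (7, 7, 60)  [1]
  a=8: (8, -1, 51), (8, 1, 51)  [2]
  a=9: (9, -5, 46), (9, 5, 46)  [2]
  a=10: (10, -7, 42), (10, -3, 41), (10, 3, 41), (10, 7, 42)  [4]
  a=11: none
  a=12: (12, -7, 35), (12, -1, 34), (12, 1, 34), (12, 7, 35)  [4]
  a=13: none
  a=14: (14, -7, 30), (14, 7, 30)  [2]
  a=15: (15, -13, 30), (15, -7, 28), (15, 7, 28), (15, 13, 30)  [4]
  a=16: (16, -15, 29), (16, 15, 29)  [2]
  a=17: (17, -1, 24), (17, 1, 24)  [2]
  a=18: (18, -13, 25), (18, -5, 23), (18, 5, 23), (18, 13, 25)  [4]
  a=19: none
  a=20: (20, -17, 24), (20, -7, 21), (20, 7, 21), (20, 17, 24)  [4]
  a=21..23: none
Total reduced forms: 1 + 2 + 2 + 2 + 2 + 4 + 1 + 2 + 2 + 4 + 4 + 2 + 4 + 2 + 2 + 4 + 4 = 44
h = 44

44


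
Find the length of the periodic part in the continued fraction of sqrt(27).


Run the CF algorithm for sqrt(27).
a_0 = floor(sqrt(27)) = 5; set m_0=0, q_0=1.
Recurrence: m' = q*a - m,  q' = (d - m'^2)/q,  a' = floor((a_0 + m')/q').
  step 1: m=5, q=2, a=5
  step 2: m=5, q=1, a=10
a_2 = 2*a_0 = 10, so the period closes here.
sqrt(27) = [5; 5, 10]
Period length = 2

2


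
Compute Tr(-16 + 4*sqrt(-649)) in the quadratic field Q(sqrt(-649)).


Tr(a + b*sqrt(d)) = (a + b*sqrt(d)) + (a - b*sqrt(d)) = 2a
= 2 * (-16)
= -32

-32


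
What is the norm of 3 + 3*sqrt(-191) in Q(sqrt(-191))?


N(a + b*sqrt(d)) = a^2 - d*b^2
= (3)^2 - (-191)*(3)^2
= 9 + 1719
= 1728

1728


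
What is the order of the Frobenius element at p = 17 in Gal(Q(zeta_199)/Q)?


The Frobenius at p in Gal(Q(zeta_n)/Q) = (Z/nZ)* is the class of p, so its order is ord_199(17), the smallest k >= 1 with 17^k = 1 mod 199.
n = 199 = 199, phi(199) = 198; the order divides phi(n).
Divisors of 198: 1, 2, 3, 6, 9, 11, 18, 22, 33, 66, 99, 198
Repeated squaring mod 199: 17^1 = 17, 17^2 = 90, 17^4 = 140, 17^8 = 98, 17^16 = 52, 17^32 = 117, 17^64 = 157, 17^128 = 172
Test divisors in increasing order:
  k=1: 17^1 = 17 mod 199
  k=2: 17^2 = 90 mod 199
  k=3: 17^3 = 90 * 17 = 137 mod 199
  k=6: 17^6 = 140 * 90 = 63 mod 199
  k=9: 17^9 = 98 * 17 = 74 mod 199
  k=11: 17^11 = 98 * 90 * 17 = 93 mod 199
  k=18: 17^18 = 52 * 90 = 103 mod 199
  k=22: 17^22 = 52 * 140 * 90 = 92 mod 199
  k=33: 17^33 = 117 * 17 = 198 mod 199
  k=66: 17^66 = 157 * 90 = 1 mod 199  <- first divisor giving 1
Order = 66

66


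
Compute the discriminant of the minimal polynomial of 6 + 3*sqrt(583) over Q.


The element 6 + 3*sqrt(583) has minimal polynomial:
x^2 - 12*x - 5211
Discriminant = (-12)^2 - 4*(-5211)
= 144 + 20844
= 20988

20988


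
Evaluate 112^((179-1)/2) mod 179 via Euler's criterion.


p = 179 is prime and the exponent is (p-1)/2 = 89, so by Euler's criterion 112^89 = (112/179) = +1 or -1 mod 179.
Compute by square-and-multiply:
  89 = 64 + 16 + 8 + 1 (binary 1011001)
  Repeated squaring mod 179: 112^1 = 112, 112^2 = 14, 112^4 = 17, 112^8 = 110, 112^16 = 107, 112^32 = 172, 112^64 = 49
  112^89 = 112^64 * 112^16 * 112^8 * 112^1 = 49 * 107 * 110 * 112 mod 179
    49 * 107 = 5243 = 52 mod 179
    52 * 110 = 5720 = 171 mod 179
    171 * 112 = 19152 = 178 mod 179
  112^89 = 178 mod 179
Result 178 = p - 1 = -1 mod 179: 112 is a quadratic non-residue mod 179. As a residue in [0, p-1] the value is 178.
112^89 mod 179 = 178

178


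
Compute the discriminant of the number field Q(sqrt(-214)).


For K = Q(sqrt(d)) with d squarefree: disc(K) = d if d = 1 mod 4, and disc(K) = 4d if d = 2 or 3 mod 4.
Here d = -214, and d mod 4 = 2.
d = 2 mod 4, not 1 (O_K = Z[sqrt(d)]), so disc(K) = 4d = 4 * (-214) = -856

-856


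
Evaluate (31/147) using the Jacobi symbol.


Compute (31/147) via quadratic reciprocity:
  reciprocity: (31/147) -> -(147/31)
  reduce: (23/31)
  reciprocity: (23/31) -> -(31/23)
  reduce: (8/23)
  pull out 2: (2/23) = +1  (since 23 mod 8 = 7)
  pull out 2: (2/23) = +1  (since 23 mod 8 = 7)
  pull out 2: (2/23) = +1  (since 23 mod 8 = 7)
  (1/23) = 1
Product of signs = 1

1


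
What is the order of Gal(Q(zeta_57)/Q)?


|Gal(Q(zeta_57)/Q)| = phi(57)
= 36

36


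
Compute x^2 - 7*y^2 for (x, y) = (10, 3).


x^2 - d*y^2
= 10^2 - 7*3^2
= 100 - 63
= 37

37


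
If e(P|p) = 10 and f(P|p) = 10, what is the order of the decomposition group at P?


|D_P| = e * f
= 10 * 10
= 100

100


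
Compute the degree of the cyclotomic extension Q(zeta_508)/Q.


The degree equals Euler's totient phi(508).
508 = 2^2 * 127
phi(508) = 252

252


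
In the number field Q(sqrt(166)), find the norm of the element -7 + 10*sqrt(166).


N(a + b*sqrt(d)) = a^2 - d*b^2
= (-7)^2 - (166)*(10)^2
= 49 - 16600
= -16551

-16551


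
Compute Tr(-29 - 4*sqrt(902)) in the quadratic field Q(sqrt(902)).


Tr(a + b*sqrt(d)) = (a + b*sqrt(d)) + (a - b*sqrt(d)) = 2a
= 2 * (-29)
= -58

-58


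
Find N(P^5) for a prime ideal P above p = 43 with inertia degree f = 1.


N(P^a) = p^(a*f)
= 43^(5*1)
= 43^5
= 147008443

147008443


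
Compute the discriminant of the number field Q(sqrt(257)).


For K = Q(sqrt(d)) with d squarefree: disc(K) = d if d = 1 mod 4, and disc(K) = 4d if d = 2 or 3 mod 4.
Here d = 257, and d mod 4 = 1.
d = 1 mod 4 (O_K = Z[(1+sqrt(d))/2]), so disc(K) = d = 257

257


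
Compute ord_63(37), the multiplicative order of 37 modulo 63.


We want ord_63(37), the smallest k >= 1 with 37^k = 1 mod 63.
n = 63 = 3^2 * 7, phi(63) = 36; the order divides phi(n).
Divisors of 36: 1, 2, 3, 4, 6, 9, 12, 18, 36
Repeated squaring mod 63: 37^1 = 37, 37^2 = 46, 37^4 = 37, 37^8 = 46, 37^16 = 37, 37^32 = 46
Test divisors in increasing order:
  k=1: 37^1 = 37 mod 63
  k=2: 37^2 = 46 mod 63
  k=3: 37^3 = 46 * 37 = 1 mod 63  <- first divisor giving 1
Order = 3

3


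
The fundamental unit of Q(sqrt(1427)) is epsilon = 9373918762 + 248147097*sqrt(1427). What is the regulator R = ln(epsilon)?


epsilon = 9373918762 + 248147097*sqrt(1427)
= 1.8748e+10
R = ln(1.8748e+10)
= 23.6543

23.6543


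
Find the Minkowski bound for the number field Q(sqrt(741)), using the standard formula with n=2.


d = 741, d mod 4 = 1, so disc(K) = d = 741; |disc(K)| = 741
Real quadratic field, so n = 2, s = r2 = 0, r1 = 2
M = (n!/n^n) * (4/pi)^s * sqrt(|disc(K)|) = (2!/2^2) * (4/pi)^0 * sqrt(741)
= 0.5 * 1.000000 * 27.221315
= 13.6107

13.6107


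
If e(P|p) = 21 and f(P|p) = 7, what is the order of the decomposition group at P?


|D_P| = e * f
= 21 * 7
= 147

147


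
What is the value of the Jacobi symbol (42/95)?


Compute (42/95) via quadratic reciprocity:
  pull out 2: (2/95) = +1  (since 95 mod 8 = 7)
  reciprocity: (21/95) -> +(95/21)
  reduce: (11/21)
  reciprocity: (11/21) -> +(21/11)
  reduce: (10/11)
  pull out 2: (2/11) = -1  (since 11 mod 8 = 3)
  reciprocity: (5/11) -> +(11/5)
  reduce: (1/5)
  (1/5) = 1
Product of signs = -1

-1


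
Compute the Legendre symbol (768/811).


p = 811 is prime, so compute (768/811) with the reciprocity algorithm (Jacobi-symbol steps: pull out 2s via (2/n), flip via reciprocity, reduce):
  pull out 2: (2/811) = -1  (since 811 mod 8 = 3)
  pull out 2: (2/811) = -1  (since 811 mod 8 = 3)
  pull out 2: (2/811) = -1  (since 811 mod 8 = 3)
  pull out 2: (2/811) = -1  (since 811 mod 8 = 3)
  pull out 2: (2/811) = -1  (since 811 mod 8 = 3)
  pull out 2: (2/811) = -1  (since 811 mod 8 = 3)
  pull out 2: (2/811) = -1  (since 811 mod 8 = 3)
  pull out 2: (2/811) = -1  (since 811 mod 8 = 3)
  reciprocity: (3/811) -> -(811/3)
  reduce: (1/3)
  (1/3) = 1
Product of signs = -1
(768/811) = -1

-1


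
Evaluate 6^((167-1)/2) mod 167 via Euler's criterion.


p = 167 is prime and the exponent is (p-1)/2 = 83, so by Euler's criterion 6^83 = (6/167) = +1 or -1 mod 167.
Compute by square-and-multiply:
  83 = 64 + 16 + 2 + 1 (binary 1010011)
  Repeated squaring mod 167: 6^1 = 6, 6^2 = 36, 6^4 = 127, 6^8 = 97, 6^16 = 57, 6^32 = 76, 6^64 = 98
  6^83 = 6^64 * 6^16 * 6^2 * 6^1 = 98 * 57 * 36 * 6 mod 167
    98 * 57 = 5586 = 75 mod 167
    75 * 36 = 2700 = 28 mod 167
    28 * 6 = 168 = 1 mod 167
  6^83 = 1 mod 167
Result 1: 6 is a quadratic residue mod 167.
6^83 mod 167 = 1

1


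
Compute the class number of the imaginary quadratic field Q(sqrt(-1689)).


K = Q(sqrt(-1689)). d mod 4 = 3, so D = disc(K) = 4d = -6756
h(K) equals the number of primitive reduced positive-definite forms (a, b, c) = a*x^2 + b*x*y + c*y^2 with b^2 - 4ac = D,
where reduced means |b| <= a <= c, with b >= 0 whenever |b| = a or a = c, and primitive means gcd(a, b, c) = 1.
Reduced forces 3a^2 <= |D| = 6756, so 1 <= a <= 47; b must have the parity of D, and c = (b^2 - D)/(4a) must be an integer >= a.
Enumerate a = 1..47, b in [-a, a]:
  a=1: (1, 0, 1689)  [1]
  a=2: (2, 2, 845)  [1]
  a=3: (3, 0, 563)  [1]
  a=4: none
  a=5: (5, -2, 338), (5, 2, 338)  [2]
  a=6: (6, 6, 283)  [1]
  a=7..9: none
  a=10: (10, -2, 169), (10, 2, 169)  [2]
  a=11: (11, -8, 155), (11, 8, 155)  [2]
  a=12: none
  a=13: (13, -2, 130), (13, 2, 130)  [2]
  a=14: none
  a=15: (15, -12, 115), (15, 12, 115)  [2]
  a=16..21: none
  a=22: (22, -14, 79), (22, 14, 79)  [2]
  a=23: (23, -12, 75), (23, 12, 75)  [2]
  a=24: none
  a=25: (25, -12, 69), (25, 12, 69)  [2]
  a=26: (26, -2, 65), (26, 2, 65)  [2]
  a=27..28: none
  a=29: (29, -28, 65), (29, 28, 65)  [2]
  a=30: (30, -18, 59), (30, 18, 59)  [2]
  a=31: (31, -8, 55), (31, 8, 55)  [2]
  a=32: none
  a=33: (33, -30, 58), (33, 30, 58)  [2]
  a=34..38: none
  a=39: (39, -24, 47), (39, 24, 47)  [2]
  a=40: none
  a=41: (41, -38, 50), (41, 38, 50)  [2]
  a=42: none
  a=43: (43, -34, 46), (43, 34, 46)  [2]
  a=44..47: none
Total reduced forms: 1 + 1 + 1 + 2 + 1 + 2 + 2 + 2 + 2 + 2 + 2 + 2 + 2 + 2 + 2 + 2 + 2 + 2 + 2 + 2 = 36
h = 36

36


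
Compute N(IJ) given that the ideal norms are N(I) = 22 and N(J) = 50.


N(IJ) = N(I) * N(J)
= 22 * 50
= 1100

1100


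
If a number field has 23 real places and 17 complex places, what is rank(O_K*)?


By Dirichlet's unit theorem:
rank = r1 + r2 - 1
= 23 + 17 - 1
= 39

39


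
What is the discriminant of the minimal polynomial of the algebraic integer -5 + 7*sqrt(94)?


The element -5 + 7*sqrt(94) has minimal polynomial:
x^2 + 10*x - 4581
Discriminant = (10)^2 - 4*(-4581)
= 100 + 18324
= 18424

18424


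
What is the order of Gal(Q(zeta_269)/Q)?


|Gal(Q(zeta_269)/Q)| = phi(269)
= 268

268


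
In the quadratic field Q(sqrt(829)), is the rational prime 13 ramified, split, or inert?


K = Q(sqrt(829)). Since d mod 4 = 1, disc(K) = 829.
Check p | disc: 829 mod 13 = 10.
p does not divide disc. Compute Legendre symbol (d/p):
10^((13-1)/2) mod 13 = 1
(d/p) = 1, so p splits: (p) = P*P' with e=1, f=1, g=2.
Therefore p is split.

split


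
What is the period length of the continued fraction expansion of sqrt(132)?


Run the CF algorithm for sqrt(132).
a_0 = floor(sqrt(132)) = 11; set m_0=0, q_0=1.
Recurrence: m' = q*a - m,  q' = (d - m'^2)/q,  a' = floor((a_0 + m')/q').
  step 1: m=11, q=11, a=2
  step 2: m=11, q=1, a=22
a_2 = 2*a_0 = 22, so the period closes here.
sqrt(132) = [11; 2, 22]
Period length = 2

2


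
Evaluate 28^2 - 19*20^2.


x^2 - d*y^2
= 28^2 - 19*20^2
= 784 - 7600
= -6816

-6816


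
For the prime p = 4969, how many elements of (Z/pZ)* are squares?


For prime p, the number of non-zero quadratic residues is (p-1)/2.
= (4969-1)/2
= 2484

2484


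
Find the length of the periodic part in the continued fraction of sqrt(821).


Run the CF algorithm for sqrt(821).
a_0 = floor(sqrt(821)) = 28; set m_0=0, q_0=1.
Recurrence: m' = q*a - m,  q' = (d - m'^2)/q,  a' = floor((a_0 + m')/q').
  step 1: m=28, q=37, a=1
  step 2: m=9, q=20, a=1
  step 3: m=11, q=35, a=1
  step 4: m=24, q=7, a=7
  step 5: m=25, q=28, a=1
  step 6: m=3, q=29, a=1
  step 7: m=26, q=5, a=10
  step 8: m=24, q=49, a=1
  step 9: m=25, q=4, a=13
  step 10: m=27, q=23, a=2
  step 11: m=19, q=20, a=2
  step 12: m=21, q=19, a=2
  step 13: m=17, q=28, a=1
  step 14: m=11, q=25, a=1
  step 15: m=14, q=25, a=1
  step 16: m=11, q=28, a=1
  step 17: m=17, q=19, a=2
  step 18: m=21, q=20, a=2
  step 19: m=19, q=23, a=2
  step 20: m=27, q=4, a=13
  step 21: m=25, q=49, a=1
  step 22: m=24, q=5, a=10
  step 23: m=26, q=29, a=1
  step 24: m=3, q=28, a=1
  step 25: m=25, q=7, a=7
  step 26: m=24, q=35, a=1
  step 27: m=11, q=20, a=1
  step 28: m=9, q=37, a=1
  step 29: m=28, q=1, a=56
a_29 = 2*a_0 = 56, so the period closes here.
sqrt(821) = [28; 1, 1, 1, 7, 1, 1, 10, 1, 13, 2, 2, 2, 1, 1, 1, 1, 2, 2, 2, 13, 1, 10, 1, 1, 7, 1, 1, 1, 56]
Period length = 29

29


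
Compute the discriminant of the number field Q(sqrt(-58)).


For K = Q(sqrt(d)) with d squarefree: disc(K) = d if d = 1 mod 4, and disc(K) = 4d if d = 2 or 3 mod 4.
Here d = -58, and d mod 4 = 2.
d = 2 mod 4, not 1 (O_K = Z[sqrt(d)]), so disc(K) = 4d = 4 * (-58) = -232

-232


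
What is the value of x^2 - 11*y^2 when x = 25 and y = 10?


x^2 - d*y^2
= 25^2 - 11*10^2
= 625 - 1100
= -475

-475


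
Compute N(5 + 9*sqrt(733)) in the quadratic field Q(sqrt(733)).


N(a + b*sqrt(d)) = a^2 - d*b^2
= (5)^2 - (733)*(9)^2
= 25 - 59373
= -59348

-59348


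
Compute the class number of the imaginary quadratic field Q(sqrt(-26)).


K = Q(sqrt(-26)). d mod 4 = 2, so D = disc(K) = 4d = -104
h(K) equals the number of primitive reduced positive-definite forms (a, b, c) = a*x^2 + b*x*y + c*y^2 with b^2 - 4ac = D,
where reduced means |b| <= a <= c, with b >= 0 whenever |b| = a or a = c, and primitive means gcd(a, b, c) = 1.
Reduced forces 3a^2 <= |D| = 104, so 1 <= a <= 5; b must have the parity of D, and c = (b^2 - D)/(4a) must be an integer >= a.
Enumerate a = 1..5, b in [-a, a]:
  a=1: (1, 0, 26)  [1]
  a=2: (2, 0, 13)  [1]
  a=3: (3, -2, 9), (3, 2, 9)  [2]
  a=4: none
  a=5: (5, -4, 6), (5, 4, 6)  [2]
Total reduced forms: 1 + 1 + 2 + 2 = 6
h = 6

6


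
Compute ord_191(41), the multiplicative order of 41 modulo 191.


We want ord_191(41), the smallest k >= 1 with 41^k = 1 mod 191.
n = 191 = 191, phi(191) = 190; the order divides phi(n).
Divisors of 190: 1, 2, 5, 10, 19, 38, 95, 190
Repeated squaring mod 191: 41^1 = 41, 41^2 = 153, 41^4 = 107, 41^8 = 180, 41^16 = 121, 41^32 = 125, 41^64 = 154, 41^128 = 32
Test divisors in increasing order:
  k=1: 41^1 = 41 mod 191
  k=2: 41^2 = 153 mod 191
  k=5: 41^5 = 107 * 41 = 185 mod 191
  k=10: 41^10 = 180 * 153 = 36 mod 191
  k=19: 41^19 = 121 * 153 * 41 = 190 mod 191
  k=38: 41^38 = 125 * 107 * 153 = 1 mod 191  <- first divisor giving 1
Order = 38

38


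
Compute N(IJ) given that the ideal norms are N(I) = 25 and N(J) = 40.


N(IJ) = N(I) * N(J)
= 25 * 40
= 1000

1000


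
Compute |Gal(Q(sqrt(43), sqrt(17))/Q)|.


The 2 square roots of distinct primes are multiplicatively independent over Q,
so [K:Q] = 2^2 and Gal(K/Q) is isomorphic to (Z/2Z)^2.
|Gal| = 2^2 = 4

4


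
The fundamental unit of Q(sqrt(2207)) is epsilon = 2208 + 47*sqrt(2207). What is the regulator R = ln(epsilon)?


epsilon = 2208 + 47*sqrt(2207)
= 4415.9998
R = ln(4415.9998)
= 8.3930

8.3930


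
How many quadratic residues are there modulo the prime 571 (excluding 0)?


For prime p, the number of non-zero quadratic residues is (p-1)/2.
= (571-1)/2
= 285

285


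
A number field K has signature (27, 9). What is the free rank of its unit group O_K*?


By Dirichlet's unit theorem:
rank = r1 + r2 - 1
= 27 + 9 - 1
= 35

35


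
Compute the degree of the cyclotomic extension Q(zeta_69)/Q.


The degree equals Euler's totient phi(69).
69 = 3 * 23
phi(69) = 44

44


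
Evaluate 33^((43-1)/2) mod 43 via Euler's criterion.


p = 43 is prime and the exponent is (p-1)/2 = 21, so by Euler's criterion 33^21 = (33/43) = +1 or -1 mod 43.
Compute by square-and-multiply:
  21 = 16 + 4 + 1 (binary 10101)
  Repeated squaring mod 43: 33^1 = 33, 33^2 = 14, 33^4 = 24, 33^8 = 17, 33^16 = 31
  33^21 = 33^16 * 33^4 * 33^1 = 31 * 24 * 33 mod 43
    31 * 24 = 744 = 13 mod 43
    13 * 33 = 429 = 42 mod 43
  33^21 = 42 mod 43
Result 42 = p - 1 = -1 mod 43: 33 is a quadratic non-residue mod 43. As a residue in [0, p-1] the value is 42.
33^21 mod 43 = 42

42


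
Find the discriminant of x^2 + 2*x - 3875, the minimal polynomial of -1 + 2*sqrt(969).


The element -1 + 2*sqrt(969) has minimal polynomial:
x^2 + 2*x - 3875
Discriminant = (2)^2 - 4*(-3875)
= 4 + 15500
= 15504

15504


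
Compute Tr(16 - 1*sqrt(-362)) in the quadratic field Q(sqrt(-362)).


Tr(a + b*sqrt(d)) = (a + b*sqrt(d)) + (a - b*sqrt(d)) = 2a
= 2 * (16)
= 32

32


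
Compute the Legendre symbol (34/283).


p = 283 is prime, so compute (34/283) with the reciprocity algorithm (Jacobi-symbol steps: pull out 2s via (2/n), flip via reciprocity, reduce):
  pull out 2: (2/283) = -1  (since 283 mod 8 = 3)
  reciprocity: (17/283) -> +(283/17)
  reduce: (11/17)
  reciprocity: (11/17) -> +(17/11)
  reduce: (6/11)
  pull out 2: (2/11) = -1  (since 11 mod 8 = 3)
  reciprocity: (3/11) -> -(11/3)
  reduce: (2/3)
  pull out 2: (2/3) = -1  (since 3 mod 8 = 3)
  (1/3) = 1
Product of signs = 1
(34/283) = 1

1


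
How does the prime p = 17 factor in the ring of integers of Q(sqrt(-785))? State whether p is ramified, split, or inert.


K = Q(sqrt(-785)). Since d mod 4 = 3, disc(K) = -3140.
Check p | disc: -3140 mod 17 = 5.
p does not divide disc. Compute Legendre symbol (d/p):
14^((17-1)/2) mod 17 = -1
(d/p) = -1, so p is inert: (p) stays prime with e=1, f=2, g=1.
Therefore p is inert.

inert


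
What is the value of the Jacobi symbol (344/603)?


Compute (344/603) via quadratic reciprocity:
  pull out 2: (2/603) = -1  (since 603 mod 8 = 3)
  pull out 2: (2/603) = -1  (since 603 mod 8 = 3)
  pull out 2: (2/603) = -1  (since 603 mod 8 = 3)
  reciprocity: (43/603) -> -(603/43)
  reduce: (1/43)
  (1/43) = 1
Product of signs = 1

1


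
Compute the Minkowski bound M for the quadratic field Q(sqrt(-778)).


d = -778, d mod 4 = 2, so disc(K) = 4d = -3112; |disc(K)| = 3112
Imaginary quadratic field, so n = 2, s = r2 = 1, r1 = 0
M = (n!/n^n) * (4/pi)^s * sqrt(|disc(K)|) = (2!/2^2) * (4/pi)^1 * sqrt(3112)
= 0.5 * 1.273240 * 55.785303
= 35.5140

35.5140


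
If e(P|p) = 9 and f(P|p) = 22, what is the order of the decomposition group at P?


|D_P| = e * f
= 9 * 22
= 198

198


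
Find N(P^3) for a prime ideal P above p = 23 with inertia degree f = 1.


N(P^a) = p^(a*f)
= 23^(3*1)
= 23^3
= 12167

12167


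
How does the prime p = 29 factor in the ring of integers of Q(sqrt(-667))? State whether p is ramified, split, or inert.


K = Q(sqrt(-667)). Since d mod 4 = 1, disc(K) = -667.
Check p | disc: -667 mod 29 = 0.
p divides disc, so p ramifies: (p) = P^2 with e=2, f=1, g=1.
Therefore p is ramified.

ramified


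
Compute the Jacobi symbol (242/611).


Compute (242/611) via quadratic reciprocity:
  pull out 2: (2/611) = -1  (since 611 mod 8 = 3)
  reciprocity: (121/611) -> +(611/121)
  reduce: (6/121)
  pull out 2: (2/121) = +1  (since 121 mod 8 = 1)
  reciprocity: (3/121) -> +(121/3)
  reduce: (1/3)
  (1/3) = 1
Product of signs = -1

-1


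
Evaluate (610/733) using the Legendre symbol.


p = 733 is prime, so compute (610/733) with the reciprocity algorithm (Jacobi-symbol steps: pull out 2s via (2/n), flip via reciprocity, reduce):
  pull out 2: (2/733) = -1  (since 733 mod 8 = 5)
  reciprocity: (305/733) -> +(733/305)
  reduce: (123/305)
  reciprocity: (123/305) -> +(305/123)
  reduce: (59/123)
  reciprocity: (59/123) -> -(123/59)
  reduce: (5/59)
  reciprocity: (5/59) -> +(59/5)
  reduce: (4/5)
  pull out 2: (2/5) = -1  (since 5 mod 8 = 5)
  pull out 2: (2/5) = -1  (since 5 mod 8 = 5)
  (1/5) = 1
Product of signs = 1
(610/733) = 1

1


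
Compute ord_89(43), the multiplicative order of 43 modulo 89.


We want ord_89(43), the smallest k >= 1 with 43^k = 1 mod 89.
n = 89 = 89, phi(89) = 88; the order divides phi(n).
Divisors of 88: 1, 2, 4, 8, 11, 22, 44, 88
Repeated squaring mod 89: 43^1 = 43, 43^2 = 69, 43^4 = 44, 43^8 = 67, 43^16 = 39, 43^32 = 8, 43^64 = 64
Test divisors in increasing order:
  k=1: 43^1 = 43 mod 89
  k=2: 43^2 = 69 mod 89
  k=4: 43^4 = 44 mod 89
  k=8: 43^8 = 67 mod 89
  k=11: 43^11 = 67 * 69 * 43 = 52 mod 89
  k=22: 43^22 = 39 * 44 * 69 = 34 mod 89
  k=44: 43^44 = 8 * 67 * 44 = 88 mod 89
  k=88: 43^88 = 64 * 39 * 67 = 1 mod 89  <- first divisor giving 1
Order = 88

88


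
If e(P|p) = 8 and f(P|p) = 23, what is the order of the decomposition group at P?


|D_P| = e * f
= 8 * 23
= 184

184


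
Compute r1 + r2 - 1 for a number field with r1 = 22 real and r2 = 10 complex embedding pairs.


By Dirichlet's unit theorem:
rank = r1 + r2 - 1
= 22 + 10 - 1
= 31

31


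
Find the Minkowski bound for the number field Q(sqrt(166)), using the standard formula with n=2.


d = 166, d mod 4 = 2, so disc(K) = 4d = 664; |disc(K)| = 664
Real quadratic field, so n = 2, s = r2 = 0, r1 = 2
M = (n!/n^n) * (4/pi)^s * sqrt(|disc(K)|) = (2!/2^2) * (4/pi)^0 * sqrt(664)
= 0.5 * 1.000000 * 25.768197
= 12.8841

12.8841


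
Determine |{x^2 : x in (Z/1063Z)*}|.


For prime p, the number of non-zero quadratic residues is (p-1)/2.
= (1063-1)/2
= 531

531


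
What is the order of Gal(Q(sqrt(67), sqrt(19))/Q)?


The 2 square roots of distinct primes are multiplicatively independent over Q,
so [K:Q] = 2^2 and Gal(K/Q) is isomorphic to (Z/2Z)^2.
|Gal| = 2^2 = 4

4


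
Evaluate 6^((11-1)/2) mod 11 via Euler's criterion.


p = 11 is prime and the exponent is (p-1)/2 = 5, so by Euler's criterion 6^5 = (6/11) = +1 or -1 mod 11.
Compute by square-and-multiply:
  5 = 4 + 1 (binary 101)
  Repeated squaring mod 11: 6^1 = 6, 6^2 = 3, 6^4 = 9
  6^5 = 6^4 * 6^1 = 9 * 6 mod 11
    9 * 6 = 54 = 10 mod 11
  6^5 = 10 mod 11
Result 10 = p - 1 = -1 mod 11: 6 is a quadratic non-residue mod 11. As a residue in [0, p-1] the value is 10.
6^5 mod 11 = 10

10


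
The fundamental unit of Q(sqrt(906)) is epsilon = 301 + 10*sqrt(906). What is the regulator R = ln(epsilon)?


epsilon = 301 + 10*sqrt(906)
= 601.9983
R = ln(601.9983)
= 6.4003

6.4003


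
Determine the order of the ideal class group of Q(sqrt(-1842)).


K = Q(sqrt(-1842)). d mod 4 = 2, so D = disc(K) = 4d = -7368
h(K) equals the number of primitive reduced positive-definite forms (a, b, c) = a*x^2 + b*x*y + c*y^2 with b^2 - 4ac = D,
where reduced means |b| <= a <= c, with b >= 0 whenever |b| = a or a = c, and primitive means gcd(a, b, c) = 1.
Reduced forces 3a^2 <= |D| = 7368, so 1 <= a <= 49; b must have the parity of D, and c = (b^2 - D)/(4a) must be an integer >= a.
Enumerate a = 1..49, b in [-a, a]:
  a=1: (1, 0, 1842)  [1]
  a=2: (2, 0, 921)  [1]
  a=3: (3, 0, 614)  [1]
  a=4..5: none
  a=6: (6, 0, 307)  [1]
  a=7..12: none
  a=13: (13, -4, 142), (13, 4, 142)  [2]
  a=14..18: none
  a=19: (19, -2, 97), (19, 2, 97)  [2]
  a=20..25: none
  a=26: (26, -4, 71), (26, 4, 71)  [2]
  a=27..30: none
  a=31: (31, -14, 61), (31, 14, 61)  [2]
  a=32..37: none
  a=38: (38, -36, 57), (38, 36, 57)  [2]
  a=39: (39, -30, 53), (39, 30, 53)  [2]
  a=40..49: none
Total reduced forms: 1 + 1 + 1 + 1 + 2 + 2 + 2 + 2 + 2 + 2 = 16
h = 16

16


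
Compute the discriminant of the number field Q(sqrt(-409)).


For K = Q(sqrt(d)) with d squarefree: disc(K) = d if d = 1 mod 4, and disc(K) = 4d if d = 2 or 3 mod 4.
Here d = -409, and d mod 4 = 3.
d = 3 mod 4, not 1 (O_K = Z[sqrt(d)]), so disc(K) = 4d = 4 * (-409) = -1636

-1636


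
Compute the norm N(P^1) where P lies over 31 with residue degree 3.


N(P^a) = p^(a*f)
= 31^(1*3)
= 31^3
= 29791

29791


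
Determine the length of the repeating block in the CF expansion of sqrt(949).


Run the CF algorithm for sqrt(949).
a_0 = floor(sqrt(949)) = 30; set m_0=0, q_0=1.
Recurrence: m' = q*a - m,  q' = (d - m'^2)/q,  a' = floor((a_0 + m')/q').
  step 1: m=30, q=49, a=1
  step 2: m=19, q=12, a=4
  step 3: m=29, q=9, a=6
  step 4: m=25, q=36, a=1
  step 5: m=11, q=23, a=1
  step 6: m=12, q=35, a=1
  step 7: m=23, q=12, a=4
  step 8: m=25, q=27, a=2
  step 9: m=29, q=4, a=14
  step 10: m=27, q=55, a=1
  step 11: m=28, q=3, a=19
  step 12: m=29, q=36, a=1
  step 13: m=7, q=25, a=1
  step 14: m=18, q=25, a=1
  step 15: m=7, q=36, a=1
  step 16: m=29, q=3, a=19
  step 17: m=28, q=55, a=1
  step 18: m=27, q=4, a=14
  step 19: m=29, q=27, a=2
  step 20: m=25, q=12, a=4
  step 21: m=23, q=35, a=1
  step 22: m=12, q=23, a=1
  step 23: m=11, q=36, a=1
  step 24: m=25, q=9, a=6
  step 25: m=29, q=12, a=4
  step 26: m=19, q=49, a=1
  step 27: m=30, q=1, a=60
a_27 = 2*a_0 = 60, so the period closes here.
sqrt(949) = [30; 1, 4, 6, 1, 1, 1, 4, 2, 14, 1, 19, 1, 1, 1, 1, 19, 1, 14, 2, 4, 1, 1, 1, 6, 4, 1, 60]
Period length = 27

27


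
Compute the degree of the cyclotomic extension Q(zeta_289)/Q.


The degree equals Euler's totient phi(289).
289 = 17^2
phi(289) = 272

272


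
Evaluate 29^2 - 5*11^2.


x^2 - d*y^2
= 29^2 - 5*11^2
= 841 - 605
= 236

236


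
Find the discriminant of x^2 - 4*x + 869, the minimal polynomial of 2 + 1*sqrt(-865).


The element 2 + 1*sqrt(-865) has minimal polynomial:
x^2 - 4*x + 869
Discriminant = (-4)^2 - 4*(869)
= 16 - 3476
= -3460

-3460


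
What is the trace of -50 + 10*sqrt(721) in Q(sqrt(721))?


Tr(a + b*sqrt(d)) = (a + b*sqrt(d)) + (a - b*sqrt(d)) = 2a
= 2 * (-50)
= -100

-100


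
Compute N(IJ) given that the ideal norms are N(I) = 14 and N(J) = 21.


N(IJ) = N(I) * N(J)
= 14 * 21
= 294

294


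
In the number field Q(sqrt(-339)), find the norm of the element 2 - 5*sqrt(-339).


N(a + b*sqrt(d)) = a^2 - d*b^2
= (2)^2 - (-339)*(-5)^2
= 4 + 8475
= 8479

8479


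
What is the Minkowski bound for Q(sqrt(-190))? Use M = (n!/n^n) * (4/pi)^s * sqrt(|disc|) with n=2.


d = -190, d mod 4 = 2, so disc(K) = 4d = -760; |disc(K)| = 760
Imaginary quadratic field, so n = 2, s = r2 = 1, r1 = 0
M = (n!/n^n) * (4/pi)^s * sqrt(|disc(K)|) = (2!/2^2) * (4/pi)^1 * sqrt(760)
= 0.5 * 1.273240 * 27.568098
= 17.5504

17.5504


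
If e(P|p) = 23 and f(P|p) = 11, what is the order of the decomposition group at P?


|D_P| = e * f
= 23 * 11
= 253

253


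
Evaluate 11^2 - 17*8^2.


x^2 - d*y^2
= 11^2 - 17*8^2
= 121 - 1088
= -967

-967


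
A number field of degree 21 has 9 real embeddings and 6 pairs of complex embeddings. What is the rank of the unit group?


By Dirichlet's unit theorem:
rank = r1 + r2 - 1
= 9 + 6 - 1
= 14

14


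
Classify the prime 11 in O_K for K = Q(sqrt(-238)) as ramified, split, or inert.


K = Q(sqrt(-238)). Since d mod 4 = 2, disc(K) = -952.
Check p | disc: -952 mod 11 = 5.
p does not divide disc. Compute Legendre symbol (d/p):
4^((11-1)/2) mod 11 = 1
(d/p) = 1, so p splits: (p) = P*P' with e=1, f=1, g=2.
Therefore p is split.

split


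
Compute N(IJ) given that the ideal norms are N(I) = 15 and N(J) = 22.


N(IJ) = N(I) * N(J)
= 15 * 22
= 330

330


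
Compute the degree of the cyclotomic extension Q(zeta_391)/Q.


The degree equals Euler's totient phi(391).
391 = 17 * 23
phi(391) = 352

352


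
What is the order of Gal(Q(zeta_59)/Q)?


|Gal(Q(zeta_59)/Q)| = phi(59)
= 58

58


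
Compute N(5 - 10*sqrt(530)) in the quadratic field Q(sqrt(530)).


N(a + b*sqrt(d)) = a^2 - d*b^2
= (5)^2 - (530)*(-10)^2
= 25 - 53000
= -52975

-52975


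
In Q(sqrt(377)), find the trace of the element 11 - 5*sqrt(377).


Tr(a + b*sqrt(d)) = (a + b*sqrt(d)) + (a - b*sqrt(d)) = 2a
= 2 * (11)
= 22

22
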